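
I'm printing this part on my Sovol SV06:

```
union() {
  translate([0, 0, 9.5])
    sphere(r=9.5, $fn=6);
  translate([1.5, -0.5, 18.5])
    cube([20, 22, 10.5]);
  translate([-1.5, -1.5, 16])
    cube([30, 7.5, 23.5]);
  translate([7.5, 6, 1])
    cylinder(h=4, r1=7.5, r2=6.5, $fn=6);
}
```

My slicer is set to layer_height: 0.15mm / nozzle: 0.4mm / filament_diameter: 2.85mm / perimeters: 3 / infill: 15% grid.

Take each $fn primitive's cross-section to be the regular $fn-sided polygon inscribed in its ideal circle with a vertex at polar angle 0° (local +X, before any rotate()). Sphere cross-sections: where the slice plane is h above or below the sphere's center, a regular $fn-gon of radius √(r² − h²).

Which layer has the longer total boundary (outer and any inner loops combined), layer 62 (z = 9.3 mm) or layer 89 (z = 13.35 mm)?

layer 62 (z = 9.3 mm)

Layer 62 (z = 9.3): the r=9.5 sphere contributes a regular 6-gon of circumradius √(9.5²−0.2²) = 9.498 (perimeter = 2·6·9.498·sin(180°/6) = 56.99 mm); the cube at (1.5, -0.5) is absent (z outside [18.5, 29]); the cube at (-1.5, -1.5) is not intersected at this z (z outside [16, 39.5]); the cone at (7.5, 6) is not intersected at this z (z outside [1, 5]); Combining (union): only the r=9.5 sphere is present, so the union is just that shape — boundary = 56.99 mm. So its perimeter = 56.99 mm. Layer 89 (z = 13.35): the sphere: section is a regular 6-gon, circumradius = √(r²−h²) = √(9.5²−3.85²) = 8.685 (perimeter = 2·6·8.685·sin(180°/6) = 52.11 mm); the cube at (1.5, -0.5) does not reach this height (z outside [18.5, 29]); the cube at (-1.5, -1.5) is absent (z outside [16, 39.5]); the cone at (7.5, 6) does not reach this height (z outside [1, 5]); Merging all regions: only the r=9.5 sphere is present, so the union is just that shape — boundary = 52.11 mm. So its perimeter = 52.11 mm. Layer 62 is larger (56.99 vs 52.11 mm).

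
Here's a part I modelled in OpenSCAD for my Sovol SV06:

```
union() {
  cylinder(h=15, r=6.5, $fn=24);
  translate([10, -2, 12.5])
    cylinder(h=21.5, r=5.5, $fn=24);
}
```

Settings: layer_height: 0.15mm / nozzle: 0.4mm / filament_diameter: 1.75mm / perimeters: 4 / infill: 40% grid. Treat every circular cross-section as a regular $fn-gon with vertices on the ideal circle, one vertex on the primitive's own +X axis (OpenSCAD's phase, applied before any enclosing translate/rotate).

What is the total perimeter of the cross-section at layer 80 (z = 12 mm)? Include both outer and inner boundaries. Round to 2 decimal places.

40.72 mm

At z = 12 mm: the r=6.5 cylinder contributes a regular 24-gon of circumradius 6.5 (perimeter = 2·24·6.500·sin(180°/24) = 40.72 mm); the cylinder at (10, -2) is not intersected at this z (z outside [12.5, 34]); Merging all regions: only the r=6.5 cylinder is present, so the union is just that shape — boundary = 40.72 mm. Overall, the cross-section is a single solid region. Total boundary length (outer) = 40.72 mm.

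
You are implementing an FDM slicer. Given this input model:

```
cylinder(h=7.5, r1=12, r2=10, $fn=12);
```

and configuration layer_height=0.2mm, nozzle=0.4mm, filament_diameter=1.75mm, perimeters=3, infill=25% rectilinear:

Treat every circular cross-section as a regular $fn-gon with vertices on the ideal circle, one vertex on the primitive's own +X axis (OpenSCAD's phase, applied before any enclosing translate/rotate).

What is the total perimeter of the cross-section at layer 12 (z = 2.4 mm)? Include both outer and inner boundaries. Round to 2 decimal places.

At z = 2.4 mm: the cone contributes a regular 12-gon of circumradius 11.360 (interpolated between r1=12 and r2=10 at t=0.320) (perimeter = 2·12·11.360·sin(180°/12) = 70.56 mm). Overall, the cross-section is a single solid region. Total boundary length (outer) = 70.56 mm.

70.56 mm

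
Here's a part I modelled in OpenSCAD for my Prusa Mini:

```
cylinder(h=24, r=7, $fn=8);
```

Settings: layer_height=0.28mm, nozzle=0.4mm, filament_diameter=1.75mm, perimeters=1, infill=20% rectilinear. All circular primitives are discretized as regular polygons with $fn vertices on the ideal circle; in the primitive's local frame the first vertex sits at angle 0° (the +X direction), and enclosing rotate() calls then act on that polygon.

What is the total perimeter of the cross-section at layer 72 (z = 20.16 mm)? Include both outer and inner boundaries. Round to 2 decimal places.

At z = 20.16 mm: the r=7 cylinder contributes a regular 8-gon of circumradius 7 (perimeter = 2·8·7.000·sin(180°/8) = 42.86 mm). Overall, the cross-section is a single solid region. Total boundary length (outer) = 42.86 mm.

42.86 mm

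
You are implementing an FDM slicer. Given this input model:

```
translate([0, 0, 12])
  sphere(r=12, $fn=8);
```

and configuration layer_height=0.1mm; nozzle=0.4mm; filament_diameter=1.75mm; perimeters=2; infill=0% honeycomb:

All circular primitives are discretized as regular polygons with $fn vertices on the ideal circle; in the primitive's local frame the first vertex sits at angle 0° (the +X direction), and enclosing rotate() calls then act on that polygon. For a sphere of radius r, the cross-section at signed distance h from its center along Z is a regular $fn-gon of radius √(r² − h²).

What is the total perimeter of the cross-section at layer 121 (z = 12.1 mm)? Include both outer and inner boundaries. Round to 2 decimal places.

73.47 mm

At z = 12.1 mm: the sphere: section is a regular 8-gon, circumradius = √(r²−h²) = √(12²−0.1²) = 12.000 (perimeter = 2·8·12.000·sin(180°/8) = 73.47 mm). Overall, the cross-section is a single solid region. Total boundary length (outer) = 73.47 mm.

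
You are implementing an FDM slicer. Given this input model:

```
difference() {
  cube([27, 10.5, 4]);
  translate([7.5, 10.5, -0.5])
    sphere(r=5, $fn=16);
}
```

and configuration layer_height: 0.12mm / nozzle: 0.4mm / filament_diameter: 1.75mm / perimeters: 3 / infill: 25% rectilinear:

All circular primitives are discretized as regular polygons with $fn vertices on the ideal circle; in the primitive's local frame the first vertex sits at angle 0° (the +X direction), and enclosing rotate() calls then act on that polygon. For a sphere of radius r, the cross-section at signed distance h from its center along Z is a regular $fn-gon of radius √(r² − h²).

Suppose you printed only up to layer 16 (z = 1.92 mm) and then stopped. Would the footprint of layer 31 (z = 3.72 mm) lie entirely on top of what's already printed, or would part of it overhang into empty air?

part overhangs

Compare the two slices. At z = 1.92: the 27×10.5 cube contributes its full rectangle (area 283.50 mm²); the sphere at (7.5, 10.5): section is a regular 16-gon, circumradius = √(r²−h²) = √(5²−2.42²) = 4.375 (area = (16/2)·4.375²·sin(360°/16) = 58.61 mm²); Taking the first minus the rest: starting from the 27×10.5 cube (283.50 mm²), the r=5 sphere at (7.5, 10.5) partially overlaps it — only the 29.30 mm² overlap (of its 58.61 mm²) is removed, clipping the outline — area = 254.20 mm². At z = 3.72: the 27×10.5 cube contributes its full rectangle (area 283.50 mm²); the r=5 sphere at (7.5, 10.5) slices to a regular 16-gon of circumradius 2.682 (√(r²−h²) with h=4.22 from center) (area = (16/2)·2.682²·sin(360°/16) = 22.02 mm²); Taking the first minus the rest: starting from the 27×10.5 cube (283.50 mm²), the r=5 sphere at (7.5, 10.5) partially overlaps it — only the 11.01 mm² overlap (of its 22.02 mm²) is removed, clipping the outline — area = 272.49 mm². Checking containment: at z = 3.72 the cross-section extends beyond the z = 1.92 cross-section by about 18.30 mm².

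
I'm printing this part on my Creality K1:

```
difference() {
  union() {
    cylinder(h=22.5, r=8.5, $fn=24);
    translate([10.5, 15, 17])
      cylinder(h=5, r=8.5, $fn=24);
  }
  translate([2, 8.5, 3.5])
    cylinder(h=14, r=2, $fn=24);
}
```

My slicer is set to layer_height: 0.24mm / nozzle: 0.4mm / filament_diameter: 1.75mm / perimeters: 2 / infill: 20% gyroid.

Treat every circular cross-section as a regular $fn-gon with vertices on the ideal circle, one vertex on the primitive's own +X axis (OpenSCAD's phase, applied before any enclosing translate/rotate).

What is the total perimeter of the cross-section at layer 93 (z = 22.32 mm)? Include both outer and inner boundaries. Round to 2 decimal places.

53.25 mm

At z = 22.32 mm: the r=8.5 cylinder gives a regular 24-gon of circumradius 8.5 (constant along its height) (perimeter = 2·24·8.500·sin(180°/24) = 53.25 mm); the cylinder at (10.5, 15) is absent (z outside [17, 22]); Taking the union: only the r=8.5 cylinder is present, so the union is just that shape — boundary = 53.25 mm; the cylinder at (2, 8.5) is absent (z outside [3.5, 17.5]); After the difference (first − rest): none of the subtracted shapes is present at this height, so the result so far is unchanged — boundary = 53.25 mm. Overall, the cross-section is a single solid region. Total boundary length (outer) = 53.25 mm.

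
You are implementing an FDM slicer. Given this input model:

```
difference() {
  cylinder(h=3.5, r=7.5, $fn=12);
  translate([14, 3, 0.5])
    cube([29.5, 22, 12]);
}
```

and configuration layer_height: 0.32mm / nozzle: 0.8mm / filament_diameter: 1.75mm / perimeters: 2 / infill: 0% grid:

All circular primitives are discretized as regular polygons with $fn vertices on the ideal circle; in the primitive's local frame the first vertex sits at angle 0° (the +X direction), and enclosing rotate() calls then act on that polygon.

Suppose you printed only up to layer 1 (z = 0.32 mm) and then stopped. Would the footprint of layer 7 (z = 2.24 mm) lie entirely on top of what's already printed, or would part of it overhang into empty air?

entirely on top

Compare the two slices. At z = 0.32: the cylinder: section is a regular 12-gon, circumradius r=7.5 (area = (12/2)·7.500²·sin(360°/12) = 168.75 mm²); the cube at (14, 3) is not intersected at this z (z outside [0.5, 12.5]); After the difference (first − rest): none of the subtracted shapes is present at this height, so the r=7.5 cylinder is unchanged — area = 168.75 mm². At z = 2.24: the r=7.5 cylinder gives a regular 12-gon of circumradius 7.5 (constant along its height) (area = (12/2)·7.500²·sin(360°/12) = 168.75 mm²); the cube at (14, 3) is present — its section is the full 29.5×22 rectangle (area 649.00 mm²); After the difference (first − rest): starting from the r=7.5 cylinder (168.75 mm²), the 29.5×22 cube at (14, 3) misses the remaining region (no effect) — area = 168.75 mm². Checking containment: the cross-section at z = 2.24 is a subset of the cross-section at z = 0.32.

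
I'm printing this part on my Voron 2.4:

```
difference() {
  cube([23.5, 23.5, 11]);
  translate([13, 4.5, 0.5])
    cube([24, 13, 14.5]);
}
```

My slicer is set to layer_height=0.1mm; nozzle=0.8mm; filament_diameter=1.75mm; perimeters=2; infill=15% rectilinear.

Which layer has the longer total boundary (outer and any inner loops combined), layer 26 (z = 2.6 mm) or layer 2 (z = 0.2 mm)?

Layer 26 (z = 2.6): the cube (footprint 23.5×23.5) is included at this height (perimeter 94.00 mm); the cube at (13, 4.5) (footprint 24×13) is included at this height (perimeter 74.00 mm); After the difference (first − rest): starting from the 23.5×23.5 cube, the 24×13 cube at (13, 4.5) partially overlaps it — only the 136.50 mm² overlap (of its 312.00 mm²) is removed, clipping the outline — boundary = 115.00 mm. So its perimeter = 115.00 mm. Layer 2 (z = 0.2): the cube (footprint 23.5×23.5) is included at this height (perimeter 94.00 mm); the cube at (13, 4.5) does not reach this height (z outside [0.5, 15]); Taking the first minus the rest: none of the subtracted shapes is present at this height, so the 23.5×23.5 cube is unchanged — boundary = 94.00 mm. So its perimeter = 94.00 mm. Layer 26 is larger (115.00 vs 94.00 mm).

layer 26 (z = 2.6 mm)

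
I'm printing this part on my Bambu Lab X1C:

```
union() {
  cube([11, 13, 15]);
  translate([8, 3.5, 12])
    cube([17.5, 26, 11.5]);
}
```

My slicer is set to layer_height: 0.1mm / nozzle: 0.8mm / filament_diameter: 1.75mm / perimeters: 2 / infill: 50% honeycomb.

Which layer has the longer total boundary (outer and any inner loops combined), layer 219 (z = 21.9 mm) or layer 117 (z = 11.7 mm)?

Layer 219 (z = 21.9): the cube is not intersected at this z (z outside [0, 15]); the cube at (8, 3.5) (footprint 17.5×26) is included at this height (perimeter 87.00 mm); Combining (union): only the 17.5×26 cube at (8, 3.5) is present, so the union is just that shape — boundary = 87.00 mm. So its perimeter = 87.00 mm. Layer 117 (z = 11.7): the cube (footprint 11×13) is included at this height (perimeter 48.00 mm); the cube at (8, 3.5) is absent (z outside [12, 23.5]); Combining (union): only the 11×13 cube is present, so the union is just that shape — boundary = 48.00 mm. So its perimeter = 48.00 mm. Layer 219 is larger (87.00 vs 48.00 mm).

layer 219 (z = 21.9 mm)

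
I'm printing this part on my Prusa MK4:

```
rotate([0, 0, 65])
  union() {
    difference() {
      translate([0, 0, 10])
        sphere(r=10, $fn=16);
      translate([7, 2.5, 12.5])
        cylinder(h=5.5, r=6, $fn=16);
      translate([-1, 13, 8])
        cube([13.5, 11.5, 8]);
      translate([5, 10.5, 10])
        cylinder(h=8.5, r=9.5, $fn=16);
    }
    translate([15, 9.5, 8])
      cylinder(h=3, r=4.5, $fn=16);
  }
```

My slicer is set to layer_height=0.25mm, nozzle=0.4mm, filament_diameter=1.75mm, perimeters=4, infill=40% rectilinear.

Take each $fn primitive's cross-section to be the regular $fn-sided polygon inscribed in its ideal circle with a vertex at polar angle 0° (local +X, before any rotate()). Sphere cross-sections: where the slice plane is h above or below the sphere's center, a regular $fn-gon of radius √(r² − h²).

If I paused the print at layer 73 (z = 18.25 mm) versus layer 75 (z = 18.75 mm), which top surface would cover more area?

Layer 73 (z = 18.25): the r=10 sphere contributes a regular 16-gon of circumradius √(10²−8.25²) = 5.651 (area = (16/2)·5.651²·sin(360°/16) = 97.78 mm²); the cylinder at (7, 2.5) is absent (z outside [12.5, 18]); the cube at (-1, 13) does not reach this height (z outside [8, 16]); the r=9.5 cylinder at (5, 10.5) contributes a regular 16-gon of circumradius 9.5 (area = (16/2)·9.500²·sin(360°/16) = 276.30 mm²); After the difference (first − rest): starting from the r=10 sphere (97.78 mm²), the r=9.5 cylinder at (5, 10.5) partially overlaps it — only the 20.50 mm² overlap (of its 276.30 mm²) is removed, clipping the outline — area = 77.27 mm²; the cylinder at (15, 9.5) does not reach this height (z outside [8, 11]); Taking the union: only the result so far is present, so the union is just that shape — area = 77.27 mm²; (whole slice rotated 65° about Z — lengths, areas and connectivity unchanged). So its area = 77.27 mm². Layer 75 (z = 18.75): the r=10 sphere slices to a regular 16-gon of circumradius 4.841 (√(r²−h²) with h=8.75 from center) (area = (16/2)·4.841²·sin(360°/16) = 71.75 mm²); the cylinder at (7, 2.5) is not intersected at this z (z outside [12.5, 18]); the cube at (-1, 13) is absent (z outside [8, 16]); the cylinder at (5, 10.5) is not intersected at this z (z outside [10, 18.5]); After the difference (first − rest): none of the subtracted shapes is present at this height, so the r=10 sphere is unchanged — area = 71.75 mm²; the cylinder at (15, 9.5) is not intersected at this z (z outside [8, 11]); Combining (union): only the result so far is present, so the union is just that shape — area = 71.75 mm²; (rotated 65° about Z; rotation is an isometry so areas/perimeters/island counts are preserved). So its area = 71.75 mm². Layer 73 is larger (77.27 vs 71.75 mm²).

layer 73 (z = 18.25 mm)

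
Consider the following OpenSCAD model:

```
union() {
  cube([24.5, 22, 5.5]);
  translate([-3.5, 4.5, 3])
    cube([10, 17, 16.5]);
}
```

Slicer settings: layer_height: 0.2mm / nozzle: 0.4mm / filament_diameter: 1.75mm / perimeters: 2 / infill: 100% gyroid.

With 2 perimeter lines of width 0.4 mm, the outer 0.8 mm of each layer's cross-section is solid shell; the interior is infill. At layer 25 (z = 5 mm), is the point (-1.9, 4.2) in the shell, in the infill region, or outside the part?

At z = 5 mm: the cube is present — its section is the full 24.5×22 rectangle; the 10×17 cube at (-3.5, 4.5) contributes its full rectangle; Combining (union): the regions partially overlap (shared area 110.50 mm²), so overlapping operands fuse into one piece — 1 connected region. Overall, the cross-section is a single solid region. The nearest boundary edge runs (0.00, 4.50)→(-3.50, 4.50); distance from the point to it = 0.30 mm. The point is not inside any of the regions above, so it lies outside the cross-section (0.30 mm from the nearest boundary).

outside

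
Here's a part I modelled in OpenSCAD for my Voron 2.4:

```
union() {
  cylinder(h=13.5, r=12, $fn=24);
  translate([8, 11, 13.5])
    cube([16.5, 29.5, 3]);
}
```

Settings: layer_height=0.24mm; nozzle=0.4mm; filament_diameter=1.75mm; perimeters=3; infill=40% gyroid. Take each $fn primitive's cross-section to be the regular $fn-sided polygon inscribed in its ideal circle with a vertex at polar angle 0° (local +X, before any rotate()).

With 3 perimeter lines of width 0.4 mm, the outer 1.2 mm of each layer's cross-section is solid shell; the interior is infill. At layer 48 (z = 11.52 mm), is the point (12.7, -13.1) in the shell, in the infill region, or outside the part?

outside

At z = 11.52 mm: the r=12 cylinder contributes a regular 24-gon of circumradius 12; the cube at (8, 11) is absent (z outside [13.5, 16.5]); Combining (union): only the r=12 cylinder is present, so the union is just that shape — 1 connected region. Overall, the cross-section is a single solid region. The nearest boundary edge runs (6.00, -10.39)→(8.49, -8.49); distance from the point to it = 6.25 mm. The point is not inside any of the regions above, so it lies outside the cross-section (6.25 mm from the nearest boundary).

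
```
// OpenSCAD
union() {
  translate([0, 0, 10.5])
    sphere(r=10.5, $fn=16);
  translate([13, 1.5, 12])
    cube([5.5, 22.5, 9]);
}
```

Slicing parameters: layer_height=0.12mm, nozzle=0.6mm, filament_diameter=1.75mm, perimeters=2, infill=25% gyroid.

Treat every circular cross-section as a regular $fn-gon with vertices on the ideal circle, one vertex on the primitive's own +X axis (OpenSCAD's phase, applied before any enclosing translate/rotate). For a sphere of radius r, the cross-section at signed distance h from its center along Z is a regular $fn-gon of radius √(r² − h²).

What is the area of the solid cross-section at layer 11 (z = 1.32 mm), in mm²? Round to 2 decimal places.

At z = 1.32 mm: the sphere: section is a regular 16-gon, circumradius = √(r²−h²) = √(10.5²−9.18²) = 5.097 (area = (16/2)·5.097²·sin(360°/16) = 79.53 mm²); the cube at (13, 1.5) does not reach this height (z outside [12, 21]); Merging all regions: only the r=10.5 sphere is present, so the union is just that shape — area = 79.53 mm². Overall, the cross-section is a single solid region. Net area = 79.53 mm².

79.53 mm²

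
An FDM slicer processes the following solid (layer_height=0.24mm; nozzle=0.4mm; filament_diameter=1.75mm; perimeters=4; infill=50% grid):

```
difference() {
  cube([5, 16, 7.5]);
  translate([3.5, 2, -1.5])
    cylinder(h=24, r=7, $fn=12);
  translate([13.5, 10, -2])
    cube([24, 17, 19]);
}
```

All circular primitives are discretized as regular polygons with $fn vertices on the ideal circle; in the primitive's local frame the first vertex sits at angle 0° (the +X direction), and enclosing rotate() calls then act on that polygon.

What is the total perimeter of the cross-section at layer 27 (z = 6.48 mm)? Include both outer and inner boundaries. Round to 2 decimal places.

25.52 mm

At z = 6.48 mm: the 5×16 cube contributes its full rectangle (perimeter 42.00 mm); the r=7 cylinder at (3.5, 2) gives a regular 12-gon of circumradius 7 (constant along its height) (perimeter = 2·12·7.000·sin(180°/12) = 43.48 mm); the cube at (13.5, 10) is present — its section is the full 24×17 rectangle (perimeter 82.00 mm); Taking the first minus the rest: starting from the 5×16 cube, the r=7 cylinder at (3.5, 2) partially overlaps it — only the 43.06 mm² overlap (of its 147.00 mm²) is removed, clipping the outline; the 24×17 cube at (13.5, 10) misses the remaining region (no effect) — boundary = 25.52 mm. Overall, the cross-section is a single solid region. Total boundary length (outer) = 25.52 mm.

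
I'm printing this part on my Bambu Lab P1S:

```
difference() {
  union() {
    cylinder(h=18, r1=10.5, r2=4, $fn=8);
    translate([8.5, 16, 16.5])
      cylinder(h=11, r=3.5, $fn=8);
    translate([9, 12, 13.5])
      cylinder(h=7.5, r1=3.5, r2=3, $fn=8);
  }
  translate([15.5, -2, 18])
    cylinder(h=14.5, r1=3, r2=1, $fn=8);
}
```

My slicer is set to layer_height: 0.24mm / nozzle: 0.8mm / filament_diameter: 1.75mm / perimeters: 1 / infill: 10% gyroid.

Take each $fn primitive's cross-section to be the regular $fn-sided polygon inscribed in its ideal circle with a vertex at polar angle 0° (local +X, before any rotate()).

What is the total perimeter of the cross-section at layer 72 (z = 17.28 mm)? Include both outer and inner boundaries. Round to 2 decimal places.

At z = 17.28 mm: the cone: at t=0.960 of its height the radius interpolates to r₁+(r₂−r₁)t = 4.260, giving a regular 8-gon of that circumradius (perimeter = 2·8·4.260·sin(180°/8) = 26.08 mm); the r=3.5 cylinder at (8.5, 16) contributes a regular 8-gon of circumradius 3.5 (perimeter = 2·8·3.500·sin(180°/8) = 21.43 mm); the cone at (9, 12) (r1=3.5→r2=3) has section circumradius 3.248 here — a regular 8-gon (perimeter = 2·8·3.248·sin(180°/8) = 19.89 mm); Combining (union): the regions partially overlap (shared area 8.24 mm²), so the edge portions inside another operand are dropped and the merged outline is re-measured after clipping — boundary = 55.60 mm; the cone at (15.5, -2) is not intersected at this z (z outside [18, 32.5]); Subtracting the remaining from the first: none of the subtracted shapes is present at this height, so the result so far is unchanged — boundary = 55.60 mm. Overall, the cross-section has 2 separate islands. Total boundary length (outer) = 55.60 mm.

55.60 mm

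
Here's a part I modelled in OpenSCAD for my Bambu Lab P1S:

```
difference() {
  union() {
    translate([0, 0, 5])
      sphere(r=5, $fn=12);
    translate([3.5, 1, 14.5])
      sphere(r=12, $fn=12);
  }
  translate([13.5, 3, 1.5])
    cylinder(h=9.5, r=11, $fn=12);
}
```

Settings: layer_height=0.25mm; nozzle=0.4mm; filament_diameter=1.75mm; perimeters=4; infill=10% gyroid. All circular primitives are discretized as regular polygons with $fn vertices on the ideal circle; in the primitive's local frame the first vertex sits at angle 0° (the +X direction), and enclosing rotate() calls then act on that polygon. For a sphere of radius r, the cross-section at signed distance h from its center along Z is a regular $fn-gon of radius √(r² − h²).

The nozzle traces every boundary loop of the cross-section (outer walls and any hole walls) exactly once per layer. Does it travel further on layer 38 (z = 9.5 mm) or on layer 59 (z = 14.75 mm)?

layer 59 (z = 14.75 mm)

Layer 38 (z = 9.5): the sphere: section is a regular 12-gon, circumradius = √(r²−h²) = √(5²−4.5²) = 2.179 (perimeter = 2·12·2.179·sin(180°/12) = 13.54 mm); the r=12 sphere at (3.5, 1) contributes a regular 12-gon of circumradius √(12²−5²) = 10.909 (perimeter = 2·12·10.909·sin(180°/12) = 67.76 mm); Taking the union: the r=5 sphere lies entirely inside the r=12 sphere at (3.5, 1), so the union is just the r=12 sphere at (3.5, 1) — boundary = 67.76 mm; the r=11 cylinder at (13.5, 3) contributes a regular 12-gon of circumradius 11 (perimeter = 2·12·11.000·sin(180°/12) = 68.33 mm); Subtracting the remaining from the first: starting from the result so far, the r=11 cylinder at (13.5, 3) partially overlaps it — only the 150.12 mm² overlap (of its 363.00 mm²) is removed, clipping the outline — boundary = 67.64 mm. So its perimeter = 67.64 mm. Layer 59 (z = 14.75): the sphere does not reach this height (|z−center|=9.750 > r=5); the r=12 sphere at (3.5, 1) contributes a regular 12-gon of circumradius √(12²−0.25²) = 11.997 (perimeter = 2·12·11.997·sin(180°/12) = 74.52 mm); Combining (union): only the r=12 sphere at (3.5, 1) is present, so the union is just that shape — boundary = 74.52 mm; the cylinder at (13.5, 3) does not reach this height (z outside [1.5, 11]); After the difference (first − rest): none of the subtracted shapes is present at this height, so the result so far is unchanged — boundary = 74.52 mm. So its perimeter = 74.52 mm. Layer 59 is larger (74.52 vs 67.64 mm).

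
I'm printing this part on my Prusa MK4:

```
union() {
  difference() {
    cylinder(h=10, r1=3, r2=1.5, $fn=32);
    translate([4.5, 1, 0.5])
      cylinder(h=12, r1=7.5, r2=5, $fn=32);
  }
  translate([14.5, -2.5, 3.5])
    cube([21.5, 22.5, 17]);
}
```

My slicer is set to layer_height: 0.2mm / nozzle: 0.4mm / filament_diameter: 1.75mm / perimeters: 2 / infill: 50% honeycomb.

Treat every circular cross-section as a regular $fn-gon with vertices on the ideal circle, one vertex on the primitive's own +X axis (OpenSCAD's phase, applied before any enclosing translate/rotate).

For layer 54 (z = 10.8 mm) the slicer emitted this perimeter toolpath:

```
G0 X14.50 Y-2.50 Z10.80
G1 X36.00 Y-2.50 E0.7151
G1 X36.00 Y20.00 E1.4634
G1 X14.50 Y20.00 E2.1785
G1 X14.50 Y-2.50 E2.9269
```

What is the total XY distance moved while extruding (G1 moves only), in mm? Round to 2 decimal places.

88.00 mm

Sum the Euclidean lengths of each G1 segment: total = 88.00 mm.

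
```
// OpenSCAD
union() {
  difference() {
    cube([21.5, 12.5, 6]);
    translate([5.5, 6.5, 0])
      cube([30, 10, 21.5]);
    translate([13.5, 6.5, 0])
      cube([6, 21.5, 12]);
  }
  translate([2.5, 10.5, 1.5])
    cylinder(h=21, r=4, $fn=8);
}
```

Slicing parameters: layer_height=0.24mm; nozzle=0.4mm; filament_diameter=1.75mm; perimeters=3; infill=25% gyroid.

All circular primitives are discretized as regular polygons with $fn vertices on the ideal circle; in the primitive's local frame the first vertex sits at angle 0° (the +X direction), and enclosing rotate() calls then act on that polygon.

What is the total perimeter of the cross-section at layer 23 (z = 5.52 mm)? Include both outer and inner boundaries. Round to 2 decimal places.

71.40 mm

At z = 5.52 mm: the 21.5×12.5 cube contributes its full rectangle (perimeter 68.00 mm); the cube at (5.5, 6.5) is present — its section is the full 30×10 rectangle (perimeter 80.00 mm); the cube at (13.5, 6.5) is present — its section is the full 6×21.5 rectangle (perimeter 55.00 mm); After the difference (first − rest): starting from the 21.5×12.5 cube, the 30×10 cube at (5.5, 6.5) partially overlaps it — only the 96.00 mm² overlap (of its 300.00 mm²) is removed, clipping the outline; the 6×21.5 cube at (13.5, 6.5) misses the remaining region (no effect) — boundary = 68.00 mm; the r=4 cylinder at (2.5, 10.5) gives a regular 8-gon of circumradius 4 (constant along its height) (perimeter = 2·8·4.000·sin(180°/8) = 24.49 mm); Combining (union): the regions partially overlap (shared area 29.81 mm²), so the edge portions inside another operand are dropped and the merged outline is re-measured after clipping — boundary = 71.40 mm. Overall, the cross-section is a single solid region. Total boundary length (outer) = 71.40 mm.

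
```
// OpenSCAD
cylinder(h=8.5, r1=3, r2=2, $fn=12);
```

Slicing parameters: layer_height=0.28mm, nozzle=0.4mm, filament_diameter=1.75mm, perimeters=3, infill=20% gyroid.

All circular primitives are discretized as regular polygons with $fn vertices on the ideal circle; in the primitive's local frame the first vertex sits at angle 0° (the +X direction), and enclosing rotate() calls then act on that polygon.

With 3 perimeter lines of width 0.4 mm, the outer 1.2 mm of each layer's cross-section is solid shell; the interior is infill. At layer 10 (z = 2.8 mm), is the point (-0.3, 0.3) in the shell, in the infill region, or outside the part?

At z = 2.8 mm: the cone: at t=0.329 of its height the radius interpolates to r₁+(r₂−r₁)t = 2.671, giving a regular 12-gon of that circumradius. Overall, the cross-section is a single solid region. The nearest boundary edge runs (-1.34, 2.31)→(-2.31, 1.34); distance from the point to it = 2.16 mm. The point is inside the cross-section and 2.16 mm from the nearest boundary — more than the 1.2 mm shell width (3 × 0.4), so it's in the infill interior.

infill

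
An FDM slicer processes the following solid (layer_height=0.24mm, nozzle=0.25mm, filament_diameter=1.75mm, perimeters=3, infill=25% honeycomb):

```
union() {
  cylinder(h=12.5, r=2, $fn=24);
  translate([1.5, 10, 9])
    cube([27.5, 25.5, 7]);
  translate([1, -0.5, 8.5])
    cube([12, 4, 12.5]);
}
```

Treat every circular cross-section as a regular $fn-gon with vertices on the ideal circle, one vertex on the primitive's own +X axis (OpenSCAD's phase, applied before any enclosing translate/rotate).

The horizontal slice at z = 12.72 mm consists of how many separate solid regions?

2

At z = 12.72 mm: the cylinder is not intersected at this z (z outside [0, 12.5]); the cube at (1.5, 10) is present — its section is the full 27.5×25.5 rectangle; the cube at (1, -0.5) is present — its section is the full 12×4 rectangle; Combining (union): the 2 present regions are separate (no shared area or edge), so areas and boundary lengths simply add and each stays a separate island — 2 connected regions. The result has 2 disconnected regions.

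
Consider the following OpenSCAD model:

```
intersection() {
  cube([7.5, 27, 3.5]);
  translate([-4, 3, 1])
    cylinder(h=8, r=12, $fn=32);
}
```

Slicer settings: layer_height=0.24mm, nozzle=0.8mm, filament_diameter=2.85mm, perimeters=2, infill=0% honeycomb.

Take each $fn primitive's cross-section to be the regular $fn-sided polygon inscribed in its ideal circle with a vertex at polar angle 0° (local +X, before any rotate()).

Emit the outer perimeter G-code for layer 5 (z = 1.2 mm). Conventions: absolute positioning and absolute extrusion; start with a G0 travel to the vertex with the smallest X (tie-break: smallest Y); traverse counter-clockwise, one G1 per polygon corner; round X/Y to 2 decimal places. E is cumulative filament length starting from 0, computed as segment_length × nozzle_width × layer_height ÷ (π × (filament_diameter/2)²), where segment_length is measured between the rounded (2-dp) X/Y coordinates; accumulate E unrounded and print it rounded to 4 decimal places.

G0 X0.00 Y0.00 Z1.20
G1 X7.50 Y0.00 E0.2257
G1 X7.50 Y6.23 E0.4132
G1 X7.09 Y7.59 E0.4560
G1 X5.98 Y9.67 E0.5269
G1 X4.49 Y11.49 E0.5977
G1 X2.67 Y12.98 E0.6685
G1 X0.59 Y14.09 E0.7395
G1 X0.00 Y14.27 E0.7580
G1 X0.00 Y0.00 E1.1875

At z = 1.2 mm: the 7.5×27 cube contributes its full rectangle; the r=12 cylinder at (-4, 3) gives a regular 32-gon of circumradius 12 (constant along its height); After intersecting: the r=12 cylinder at (-4, 3) partially overlaps the 7.5×27 cube; clipping to the common part keeps 86.92 mm² — 1 connected region. The outline is a single polygon with 9 vertices. Extrusion per mm of travel: 0.8 × 0.24 / (π × 1.425²) = 0.030097. Accumulating E over each segment gives final E = 1.1875.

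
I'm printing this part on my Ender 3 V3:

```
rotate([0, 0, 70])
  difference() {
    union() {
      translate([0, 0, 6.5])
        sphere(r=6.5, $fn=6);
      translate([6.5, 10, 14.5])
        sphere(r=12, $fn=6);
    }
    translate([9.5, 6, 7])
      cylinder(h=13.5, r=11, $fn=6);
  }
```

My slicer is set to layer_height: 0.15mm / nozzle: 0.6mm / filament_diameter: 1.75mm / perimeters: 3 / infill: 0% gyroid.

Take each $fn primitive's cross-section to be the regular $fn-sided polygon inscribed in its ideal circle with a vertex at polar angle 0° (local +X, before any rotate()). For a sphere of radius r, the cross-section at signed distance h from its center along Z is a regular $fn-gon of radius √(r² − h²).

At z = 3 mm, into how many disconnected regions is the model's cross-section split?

At z = 3 mm: the sphere: section is a regular 6-gon, circumradius = √(r²−h²) = √(6.5²−3.5²) = 5.477; the r=12 sphere at (6.5, 10) contributes a regular 6-gon of circumradius √(12²−11.5²) = 3.428; Merging all regions: the 2 present regions are separate (no shared area or edge), so areas and boundary lengths simply add and each stays a separate island — 2 connected regions; the cylinder at (9.5, 6) does not reach this height (z outside [7, 20.5]); After the difference (first − rest): none of the subtracted shapes is present at this height, so the result so far is unchanged — 2 connected regions; (whole slice rotated 70° about Z — lengths, areas and connectivity unchanged). The result has 2 disconnected regions.

2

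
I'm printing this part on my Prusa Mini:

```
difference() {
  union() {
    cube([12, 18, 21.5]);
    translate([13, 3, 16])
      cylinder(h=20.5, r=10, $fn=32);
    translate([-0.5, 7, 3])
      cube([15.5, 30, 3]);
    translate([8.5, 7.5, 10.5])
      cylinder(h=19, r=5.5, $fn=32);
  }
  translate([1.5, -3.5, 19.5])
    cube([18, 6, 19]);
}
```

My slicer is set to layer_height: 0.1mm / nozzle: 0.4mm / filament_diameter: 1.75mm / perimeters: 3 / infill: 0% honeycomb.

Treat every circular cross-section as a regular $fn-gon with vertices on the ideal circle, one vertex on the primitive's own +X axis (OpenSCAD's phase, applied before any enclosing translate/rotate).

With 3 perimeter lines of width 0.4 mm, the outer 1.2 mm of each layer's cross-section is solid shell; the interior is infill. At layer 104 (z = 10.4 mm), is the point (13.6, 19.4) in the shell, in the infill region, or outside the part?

outside

At z = 10.4 mm: the cube is present — its section is the full 12×18 rectangle; the cylinder at (13, 3) does not reach this height (z outside [16, 36.5]); the cube at (-0.5, 7) does not reach this height (z outside [3, 6]); the cylinder at (8.5, 7.5) is absent (z outside [10.5, 29.5]); Combining (union): only the 12×18 cube is present, so the union is just that shape — 1 connected region; the cube at (1.5, -3.5) is not intersected at this z (z outside [19.5, 38.5]); Taking the first minus the rest: none of the subtracted shapes is present at this height, so the result so far is unchanged — 1 connected region. Overall, the cross-section is a single solid region. The nearest boundary edge runs (12.00, 0.00)→(12.00, 18.00); distance from the point to it = 2.13 mm. The point is not inside any of the regions above, so it lies outside the cross-section (2.13 mm from the nearest boundary).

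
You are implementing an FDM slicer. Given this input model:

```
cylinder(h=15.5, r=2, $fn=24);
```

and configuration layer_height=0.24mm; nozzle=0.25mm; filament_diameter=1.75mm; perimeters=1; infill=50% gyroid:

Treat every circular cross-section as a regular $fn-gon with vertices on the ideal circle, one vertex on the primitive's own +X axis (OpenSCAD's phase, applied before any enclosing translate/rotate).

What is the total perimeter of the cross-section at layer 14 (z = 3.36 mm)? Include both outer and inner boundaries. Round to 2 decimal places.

12.53 mm

At z = 3.36 mm: the r=2 cylinder gives a regular 24-gon of circumradius 2 (constant along its height) (perimeter = 2·24·2.000·sin(180°/24) = 12.53 mm). Overall, the cross-section is a single solid region. Total boundary length (outer) = 12.53 mm.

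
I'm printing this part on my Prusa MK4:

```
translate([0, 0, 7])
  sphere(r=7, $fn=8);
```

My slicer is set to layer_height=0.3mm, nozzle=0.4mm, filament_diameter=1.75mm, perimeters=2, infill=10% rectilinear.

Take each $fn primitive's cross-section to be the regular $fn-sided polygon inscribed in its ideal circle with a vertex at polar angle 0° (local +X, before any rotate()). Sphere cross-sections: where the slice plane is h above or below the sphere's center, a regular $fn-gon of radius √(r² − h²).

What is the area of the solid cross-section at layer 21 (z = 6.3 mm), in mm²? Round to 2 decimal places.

137.21 mm²

At z = 6.3 mm: the r=7 sphere contributes a regular 8-gon of circumradius √(7²−0.7²) = 6.965 (area = (8/2)·6.965²·sin(360°/8) = 137.21 mm²). Overall, the cross-section is a single solid region. Net area = 137.21 mm².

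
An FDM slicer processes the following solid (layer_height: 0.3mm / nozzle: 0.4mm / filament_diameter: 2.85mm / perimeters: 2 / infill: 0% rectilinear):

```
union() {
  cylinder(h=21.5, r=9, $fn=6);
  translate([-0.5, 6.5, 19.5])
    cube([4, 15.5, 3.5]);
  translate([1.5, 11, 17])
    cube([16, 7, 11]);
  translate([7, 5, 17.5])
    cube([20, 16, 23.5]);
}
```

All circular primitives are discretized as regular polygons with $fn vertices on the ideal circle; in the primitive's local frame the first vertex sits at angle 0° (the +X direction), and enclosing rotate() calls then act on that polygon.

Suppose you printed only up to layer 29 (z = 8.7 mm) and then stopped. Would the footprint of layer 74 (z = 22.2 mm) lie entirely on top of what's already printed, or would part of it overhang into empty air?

Compare the two slices. At z = 8.7: the r=9 cylinder contributes a regular 6-gon of circumradius 9 (area = (6/2)·9.000²·sin(360°/6) = 210.44 mm²); the cube at (-0.5, 6.5) is absent (z outside [19.5, 23]); the cube at (1.5, 11) does not reach this height (z outside [17, 28]); the cube at (7, 5) does not reach this height (z outside [17.5, 41]); Merging all regions: only the r=9 cylinder is present, so the union is just that shape — area = 210.44 mm². At z = 22.2: the cylinder is absent (z outside [0, 21.5]); the 4×15.5 cube at (-0.5, 6.5) contributes its full rectangle (area 62.00 mm²); the cube at (1.5, 11) is present — its section is the full 16×7 rectangle (area 112.00 mm²); the cube at (7, 5) (footprint 20×16) is included at this height (area 320.00 mm²); Merging all regions: the regions partially overlap — summed areas 494.00 mm² minus the doubly-counted overlap 87.50 mm² gives 406.50 mm² — area = 406.50 mm². Checking containment: at z = 22.2 the cross-section extends beyond the z = 8.7 cross-section by about 401.32 mm².

part overhangs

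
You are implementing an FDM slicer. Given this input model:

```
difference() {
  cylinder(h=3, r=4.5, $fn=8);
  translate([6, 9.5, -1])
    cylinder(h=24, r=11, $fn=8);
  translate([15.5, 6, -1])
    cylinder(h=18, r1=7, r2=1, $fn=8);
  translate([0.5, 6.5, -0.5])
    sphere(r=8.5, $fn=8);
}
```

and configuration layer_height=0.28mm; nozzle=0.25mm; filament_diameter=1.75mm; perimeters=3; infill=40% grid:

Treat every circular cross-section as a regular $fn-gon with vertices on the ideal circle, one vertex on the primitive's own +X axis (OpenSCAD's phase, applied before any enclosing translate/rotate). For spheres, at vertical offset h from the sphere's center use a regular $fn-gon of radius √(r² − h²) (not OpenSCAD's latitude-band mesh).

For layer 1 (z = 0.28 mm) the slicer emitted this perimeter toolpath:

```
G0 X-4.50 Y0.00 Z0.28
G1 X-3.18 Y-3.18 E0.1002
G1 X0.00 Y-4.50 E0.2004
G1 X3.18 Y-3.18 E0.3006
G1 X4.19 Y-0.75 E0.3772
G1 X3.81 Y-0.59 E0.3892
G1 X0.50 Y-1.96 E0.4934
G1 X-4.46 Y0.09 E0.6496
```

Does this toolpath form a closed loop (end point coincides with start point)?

no

Start point (G0): (-4.50, 0.00). End point (last G1): the path does not return to the start — open.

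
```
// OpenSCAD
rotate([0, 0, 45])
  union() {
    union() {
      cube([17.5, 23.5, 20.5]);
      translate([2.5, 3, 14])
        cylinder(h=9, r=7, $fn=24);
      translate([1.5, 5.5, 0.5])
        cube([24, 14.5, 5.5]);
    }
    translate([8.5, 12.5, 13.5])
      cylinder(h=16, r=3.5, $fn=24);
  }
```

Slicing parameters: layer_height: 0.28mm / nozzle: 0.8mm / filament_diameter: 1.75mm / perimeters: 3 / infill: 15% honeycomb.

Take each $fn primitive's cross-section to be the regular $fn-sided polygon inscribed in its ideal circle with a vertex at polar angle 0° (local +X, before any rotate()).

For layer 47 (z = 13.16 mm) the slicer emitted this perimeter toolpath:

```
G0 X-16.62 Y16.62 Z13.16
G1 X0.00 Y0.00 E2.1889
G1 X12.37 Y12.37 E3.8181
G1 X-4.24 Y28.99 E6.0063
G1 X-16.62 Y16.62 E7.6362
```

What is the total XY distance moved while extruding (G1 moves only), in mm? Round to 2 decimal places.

82.00 mm

Sum the Euclidean lengths of each G1 segment: total = 82.00 mm.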